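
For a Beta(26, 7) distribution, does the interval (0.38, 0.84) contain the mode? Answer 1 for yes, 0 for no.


Mode of Beta(a,b) = (a-1)/(a+b-2)
= (26-1)/(26+7-2) = 0.8065
Check: 0.38 <= 0.8065 <= 0.84?
Result: 1

1


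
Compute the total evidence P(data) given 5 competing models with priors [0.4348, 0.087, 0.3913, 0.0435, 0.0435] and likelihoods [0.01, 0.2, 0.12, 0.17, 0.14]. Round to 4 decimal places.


Marginal likelihood = sum P(model_i) * P(data|model_i)
Model 1: 0.4348 * 0.01 = 0.0043
Model 2: 0.087 * 0.2 = 0.0174
Model 3: 0.3913 * 0.12 = 0.047
Model 4: 0.0435 * 0.17 = 0.0074
Model 5: 0.0435 * 0.14 = 0.0061
Total = 0.0822

0.0822


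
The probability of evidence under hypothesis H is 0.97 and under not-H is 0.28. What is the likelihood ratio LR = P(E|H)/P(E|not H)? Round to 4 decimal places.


LR = 0.97 / 0.28
= 3.4643

3.4643


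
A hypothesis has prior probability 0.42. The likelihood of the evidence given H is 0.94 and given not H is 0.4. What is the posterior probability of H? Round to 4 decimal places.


Using Bayes' theorem:
P(E) = 0.42 * 0.94 + 0.58 * 0.4
P(E) = 0.6268
P(H|E) = (0.42 * 0.94) / 0.6268 = 0.6299

0.6299


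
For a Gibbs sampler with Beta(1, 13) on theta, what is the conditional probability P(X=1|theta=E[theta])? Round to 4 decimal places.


E[theta] = 1/(1+13) = 0.0714
P(X=1|theta) = theta = 0.0714

0.0714


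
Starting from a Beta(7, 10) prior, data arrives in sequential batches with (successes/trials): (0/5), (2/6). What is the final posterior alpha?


In sequential Bayesian updating, we sum all successes.
Total successes = 2
Final alpha = 7 + 2 = 9

9


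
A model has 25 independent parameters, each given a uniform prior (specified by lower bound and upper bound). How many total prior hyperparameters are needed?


Each uniform prior needs 2 hyperparameters (lower bound and upper bound).
Total = 2 * 25 = 50

50


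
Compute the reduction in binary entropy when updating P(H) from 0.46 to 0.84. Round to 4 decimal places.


H_before = -p*log2(p) - (1-p)*log2(1-p) for p=0.46: 0.9954
H_after for p=0.84: 0.6343
Reduction = 0.9954 - 0.6343 = 0.3611

0.3611


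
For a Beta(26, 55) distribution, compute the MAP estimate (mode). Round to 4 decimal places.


MAP = mode = (a-1)/(a+b-2)
= (26-1)/(26+55-2)
= 25/79 = 0.3165

0.3165


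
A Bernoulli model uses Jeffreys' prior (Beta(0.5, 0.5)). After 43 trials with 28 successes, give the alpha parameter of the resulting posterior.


Posterior = Beta(prior_alpha + successes, prior_beta + failures)
= Beta(0.5 + 28, 0.5 + 15)
Posterior alpha = 0.5 + k = 0.5 + 28 = 28.5

28.5


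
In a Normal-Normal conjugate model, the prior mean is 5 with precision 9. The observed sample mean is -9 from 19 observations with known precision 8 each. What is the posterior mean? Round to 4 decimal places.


Posterior precision = tau0 + n*tau = 9 + 19*8 = 161
Posterior mean = (tau0*mu0 + n*tau*xbar) / posterior_precision
= (9*5 + 19*8*-9) / 161
= -1323 / 161 = -8.2174

-8.2174


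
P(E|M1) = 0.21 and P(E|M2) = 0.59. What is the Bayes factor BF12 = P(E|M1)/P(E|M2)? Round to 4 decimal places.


Bayes factor BF12 = P(E|M1) / P(E|M2)
= 0.21 / 0.59
= 0.3559

0.3559


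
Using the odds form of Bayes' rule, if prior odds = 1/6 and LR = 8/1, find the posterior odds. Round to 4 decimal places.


Bayes' rule in odds form: posterior odds = prior odds * LR
= (1 * 8) / (6 * 1)
= 8/6 = 1.3333

1.3333


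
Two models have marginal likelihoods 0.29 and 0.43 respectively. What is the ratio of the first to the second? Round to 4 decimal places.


Evidence ratio = 0.29 / 0.43
= 0.6744

0.6744


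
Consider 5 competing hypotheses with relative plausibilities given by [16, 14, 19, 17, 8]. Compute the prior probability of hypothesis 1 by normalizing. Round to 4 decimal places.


Sum of weights = 16 + 14 + 19 + 17 + 8 = 74
Normalized prior for H1 = 16 / 74
= 0.2162

0.2162


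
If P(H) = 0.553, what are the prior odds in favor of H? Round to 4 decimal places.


Prior odds = P(H) / (1 - P(H))
= 0.553 / 0.447
= 1.2371

1.2371


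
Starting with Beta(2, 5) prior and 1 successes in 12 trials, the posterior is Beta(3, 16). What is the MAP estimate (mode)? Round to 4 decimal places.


The mode of Beta(a, b) when a > 1 and b > 1 is (a-1)/(a+b-2)
= (3 - 1) / (3 + 16 - 2)
= 2 / 17
= 0.1176

0.1176


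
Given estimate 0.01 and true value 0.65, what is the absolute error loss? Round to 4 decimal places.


Absolute error = |estimate - true|
= |-0.64| = 0.64

0.64


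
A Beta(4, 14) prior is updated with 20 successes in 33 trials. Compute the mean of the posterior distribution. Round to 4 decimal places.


After update: Beta(24, 27)
Mean = 24 / (24 + 27) = 24 / 51
= 0.4706

0.4706


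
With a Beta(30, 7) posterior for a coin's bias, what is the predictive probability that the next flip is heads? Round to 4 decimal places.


The predictive probability equals the posterior mean.
P(next = heads) = alpha / (alpha + beta)
= 30 / 37 = 0.8108

0.8108


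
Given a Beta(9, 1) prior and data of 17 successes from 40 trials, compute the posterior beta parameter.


Number of failures = 40 - 17 = 23
Posterior beta = 1 + 23 = 24

24


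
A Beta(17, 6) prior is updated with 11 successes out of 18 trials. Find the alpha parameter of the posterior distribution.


In the Beta-Binomial conjugate update:
alpha_post = alpha_prior + successes
= 17 + 11
= 28

28


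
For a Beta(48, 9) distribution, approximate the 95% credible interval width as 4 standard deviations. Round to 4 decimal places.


Variance of Beta(a,b) = ab / ((a+b)^2 * (a+b+1))
= 48*9 / ((57)^2 * 58)
= 0.0023
SD = sqrt(0.0023) = 0.0479
Width = 4 * SD = 0.1915

0.1915


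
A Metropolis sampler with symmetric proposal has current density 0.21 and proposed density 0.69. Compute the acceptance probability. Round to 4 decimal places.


For symmetric proposals, acceptance = min(1, pi(x*)/pi(x))
= min(1, 0.69/0.21)
= min(1, 3.2857) = 1.0

1.0


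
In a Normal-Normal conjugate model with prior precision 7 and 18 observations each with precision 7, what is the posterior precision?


Posterior precision = prior precision + n * observation precision
= 7 + 18 * 7
= 7 + 126 = 133

133


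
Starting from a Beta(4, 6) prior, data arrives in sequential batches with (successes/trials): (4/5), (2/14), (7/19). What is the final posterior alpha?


In sequential Bayesian updating, we sum all successes.
Total successes = 13
Final alpha = 4 + 13 = 17

17


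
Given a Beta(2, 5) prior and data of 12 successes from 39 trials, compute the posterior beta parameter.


Number of failures = 39 - 12 = 27
Posterior beta = 5 + 27 = 32

32


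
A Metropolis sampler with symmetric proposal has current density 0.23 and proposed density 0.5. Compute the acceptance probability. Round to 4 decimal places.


For symmetric proposals, acceptance = min(1, pi(x*)/pi(x))
= min(1, 0.5/0.23)
= min(1, 2.1739) = 1.0

1.0


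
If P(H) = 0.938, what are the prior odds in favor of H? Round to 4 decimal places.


Prior odds = P(H) / (1 - P(H))
= 0.938 / 0.062
= 15.129

15.129


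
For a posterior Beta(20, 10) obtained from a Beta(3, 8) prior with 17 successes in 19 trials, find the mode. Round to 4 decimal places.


Mode = (alpha - 1) / (alpha + beta - 2)
= 19 / 28
= 0.6786

0.6786


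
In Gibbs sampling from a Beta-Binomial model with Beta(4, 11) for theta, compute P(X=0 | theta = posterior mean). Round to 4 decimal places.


Posterior mean = alpha/(alpha+beta) = 4/15 = 0.2667
P(X=0|theta=mean) = 1 - theta = 0.7333

0.7333


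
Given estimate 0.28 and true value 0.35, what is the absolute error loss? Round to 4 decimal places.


Absolute error = |estimate - true|
= |-0.07| = 0.07

0.07


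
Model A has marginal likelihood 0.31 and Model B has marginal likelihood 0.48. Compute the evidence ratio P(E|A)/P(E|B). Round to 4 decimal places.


Evidence ratio = P(E|A) / P(E|B)
= 0.31 / 0.48
= 0.6458

0.6458


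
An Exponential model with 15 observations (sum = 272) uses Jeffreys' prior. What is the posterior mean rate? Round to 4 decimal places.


Posterior Gamma(15, 272)
E[lambda] = 15/272 = 0.0551

0.0551


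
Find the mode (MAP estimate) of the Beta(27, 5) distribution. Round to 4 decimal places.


For Beta(a,b) with a,b > 1:
Mode = (a-1)/(a+b-2) = (27-1)/(32-2)
= 26/30 = 0.8667

0.8667


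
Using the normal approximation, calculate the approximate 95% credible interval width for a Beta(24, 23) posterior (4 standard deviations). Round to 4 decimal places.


Var(Beta) = 24*23/(47^2 * 48) = 0.0052
SD = 0.0722
Width ~ 4*SD = 0.2886

0.2886


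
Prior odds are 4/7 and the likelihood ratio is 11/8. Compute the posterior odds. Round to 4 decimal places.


Posterior odds = prior odds * likelihood ratio
= (4/7) * (11/8)
= 44 / 56
= 0.7857

0.7857


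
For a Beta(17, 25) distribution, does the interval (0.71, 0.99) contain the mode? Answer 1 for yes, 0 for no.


Mode of Beta(a,b) = (a-1)/(a+b-2)
= (17-1)/(17+25-2) = 0.4
Check: 0.71 <= 0.4 <= 0.99?
Result: 0

0


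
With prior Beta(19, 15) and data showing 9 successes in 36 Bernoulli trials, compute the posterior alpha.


Conjugate update: alpha_posterior = alpha_prior + k
= 19 + 9 = 28

28


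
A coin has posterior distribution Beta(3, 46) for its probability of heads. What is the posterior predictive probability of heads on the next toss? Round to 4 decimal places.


Posterior predictive = E[theta] = alpha/(alpha+beta)
= 3/49
= 0.0612

0.0612


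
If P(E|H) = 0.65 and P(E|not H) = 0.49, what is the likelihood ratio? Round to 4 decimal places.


Likelihood ratio = P(E|H) / P(E|not H)
= 0.65 / 0.49
= 1.3265

1.3265


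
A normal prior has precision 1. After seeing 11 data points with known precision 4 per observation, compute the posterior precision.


In the conjugate normal model, precisions add:
tau_posterior = tau_prior + n * tau_data
= 1 + 11*4 = 45

45


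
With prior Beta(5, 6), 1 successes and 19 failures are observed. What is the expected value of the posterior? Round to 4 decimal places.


Posterior = Beta(6, 25)
E[theta] = alpha/(alpha+beta)
= 6/31 = 0.1935

0.1935


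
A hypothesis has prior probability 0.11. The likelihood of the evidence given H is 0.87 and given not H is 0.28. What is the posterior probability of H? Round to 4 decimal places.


Using Bayes' theorem:
P(E) = 0.11 * 0.87 + 0.89 * 0.28
P(E) = 0.3449
P(H|E) = (0.11 * 0.87) / 0.3449 = 0.2775

0.2775


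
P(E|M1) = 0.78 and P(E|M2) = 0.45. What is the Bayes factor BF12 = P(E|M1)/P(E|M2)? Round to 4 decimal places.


Bayes factor BF12 = P(E|M1) / P(E|M2)
= 0.78 / 0.45
= 1.7333

1.7333


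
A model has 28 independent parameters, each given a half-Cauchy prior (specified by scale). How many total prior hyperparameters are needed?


Each half-Cauchy prior needs 1 hyperparameter (scale).
Total = 1 * 28 = 28

28


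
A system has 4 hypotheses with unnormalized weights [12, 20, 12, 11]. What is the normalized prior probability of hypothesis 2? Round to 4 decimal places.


The normalized prior is the weight divided by the total.
Total weight = 55
P(H2) = 20 / 55 = 0.3636

0.3636


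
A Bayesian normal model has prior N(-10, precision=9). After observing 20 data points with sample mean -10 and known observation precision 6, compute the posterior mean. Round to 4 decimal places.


Posterior mean = (prior_precision * prior_mean + n * data_precision * data_mean) / (prior_precision + n * data_precision)
Numerator = 9*-10 + 20*6*-10 = -1290
Denominator = 9 + 20*6 = 129
Posterior mean = -10.0

-10.0


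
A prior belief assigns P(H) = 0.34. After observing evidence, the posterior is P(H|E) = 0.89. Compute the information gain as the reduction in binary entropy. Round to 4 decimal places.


H(prior) = -0.34*log2(0.34) - 0.66*log2(0.66)
= 0.9248
H(post) = -0.89*log2(0.89) - 0.11*log2(0.11)
= 0.4999
IG = 0.9248 - 0.4999 = 0.4249

0.4249


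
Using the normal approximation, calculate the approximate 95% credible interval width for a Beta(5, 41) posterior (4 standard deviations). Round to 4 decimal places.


Var(Beta) = 5*41/(46^2 * 47) = 0.0021
SD = 0.0454
Width ~ 4*SD = 0.1816

0.1816


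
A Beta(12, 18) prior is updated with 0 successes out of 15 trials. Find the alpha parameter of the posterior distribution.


In the Beta-Binomial conjugate update:
alpha_post = alpha_prior + successes
= 12 + 0
= 12

12


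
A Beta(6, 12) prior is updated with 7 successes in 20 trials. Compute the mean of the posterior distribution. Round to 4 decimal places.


After update: Beta(13, 25)
Mean = 13 / (13 + 25) = 13 / 38
= 0.3421

0.3421


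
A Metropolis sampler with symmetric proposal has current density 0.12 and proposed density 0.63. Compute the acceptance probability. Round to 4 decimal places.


For symmetric proposals, acceptance = min(1, pi(x*)/pi(x))
= min(1, 0.63/0.12)
= min(1, 5.25) = 1.0

1.0


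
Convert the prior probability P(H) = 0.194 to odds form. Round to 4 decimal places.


P(not H) = 1 - 0.194 = 0.806
Odds = 0.194 / 0.806 = 0.2407

0.2407


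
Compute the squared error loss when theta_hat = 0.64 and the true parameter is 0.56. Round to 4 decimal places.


L = (theta_hat - theta_true)^2
= (0.64 - 0.56)^2
= 0.08^2 = 0.0064

0.0064


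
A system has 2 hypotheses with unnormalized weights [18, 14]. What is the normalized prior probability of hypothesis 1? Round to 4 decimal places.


The normalized prior is the weight divided by the total.
Total weight = 32
P(H1) = 18 / 32 = 0.5625

0.5625


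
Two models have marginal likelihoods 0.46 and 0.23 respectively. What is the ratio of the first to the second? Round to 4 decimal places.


Evidence ratio = 0.46 / 0.23
= 2.0

2.0


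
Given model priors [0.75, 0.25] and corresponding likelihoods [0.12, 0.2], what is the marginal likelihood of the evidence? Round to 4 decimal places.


P(E) = sum_i P(M_i) P(E|M_i)
= 0.09 + 0.05
= 0.14

0.14


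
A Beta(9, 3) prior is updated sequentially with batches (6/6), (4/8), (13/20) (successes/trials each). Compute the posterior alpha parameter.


Sequential conjugate updating is equivalent to a single batch update.
Total successes across all batches = 23
alpha_posterior = alpha_prior + total_successes = 9 + 23
= 32

32


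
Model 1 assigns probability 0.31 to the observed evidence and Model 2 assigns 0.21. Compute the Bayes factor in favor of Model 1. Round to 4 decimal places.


BF = P(data|M1) / P(data|M2)
= 0.31 / 0.21 = 1.4762

1.4762


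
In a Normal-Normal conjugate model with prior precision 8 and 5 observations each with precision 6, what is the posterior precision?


Posterior precision = prior precision + n * observation precision
= 8 + 5 * 6
= 8 + 30 = 38

38


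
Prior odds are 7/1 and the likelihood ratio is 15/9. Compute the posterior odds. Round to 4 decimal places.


Posterior odds = prior odds * likelihood ratio
= (7/1) * (15/9)
= 105 / 9
= 11.6667

11.6667


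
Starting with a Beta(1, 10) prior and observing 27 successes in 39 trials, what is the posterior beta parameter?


Posterior beta = prior beta + failures
Failures = 39 - 27 = 12
beta_post = 10 + 12 = 22

22


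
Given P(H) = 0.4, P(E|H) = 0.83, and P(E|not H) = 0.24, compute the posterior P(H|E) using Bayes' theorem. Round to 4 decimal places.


By Bayes' theorem: P(H|E) = P(E|H)*P(H) / P(E)
P(E) = P(E|H)*P(H) + P(E|not H)*P(not H)
P(E) = 0.83*0.4 + 0.24*0.6 = 0.476
P(H|E) = 0.83*0.4 / 0.476 = 0.6975

0.6975


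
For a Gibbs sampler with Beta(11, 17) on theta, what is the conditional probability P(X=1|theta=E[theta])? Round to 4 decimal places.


E[theta] = 11/(11+17) = 0.3929
P(X=1|theta) = theta = 0.3929

0.3929


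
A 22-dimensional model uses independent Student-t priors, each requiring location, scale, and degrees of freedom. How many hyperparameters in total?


Per parameter: 3 (location, scale, and degrees of freedom).
Total = 22 * 3 = 66

66


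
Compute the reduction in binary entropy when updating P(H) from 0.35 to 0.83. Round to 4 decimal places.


H_before = -p*log2(p) - (1-p)*log2(1-p) for p=0.35: 0.9341
H_after for p=0.83: 0.6577
Reduction = 0.9341 - 0.6577 = 0.2764

0.2764


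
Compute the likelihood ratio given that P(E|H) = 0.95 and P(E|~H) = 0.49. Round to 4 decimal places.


LR = P(E|H) / P(E|~H)
= 0.95 / 0.49 = 1.9388

1.9388


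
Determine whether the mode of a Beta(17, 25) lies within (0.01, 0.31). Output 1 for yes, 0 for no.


First find the mode: (a-1)/(a+b-2) = 0.4
Is 0.4 in (0.01, 0.31)? 0

0


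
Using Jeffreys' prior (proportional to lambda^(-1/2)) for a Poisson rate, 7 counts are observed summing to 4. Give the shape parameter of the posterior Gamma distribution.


Conjugate update: Gamma(prior_shape + S, prior_rate + n).
Prior shape = 0.5, prior rate = 0.
Posterior shape = 0.5 + S = 0.5 + 4 = 4.5

4.5


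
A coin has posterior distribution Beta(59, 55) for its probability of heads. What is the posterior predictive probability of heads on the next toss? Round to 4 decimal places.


Posterior predictive = E[theta] = alpha/(alpha+beta)
= 59/114
= 0.5175

0.5175


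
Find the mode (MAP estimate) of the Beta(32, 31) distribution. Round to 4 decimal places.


For Beta(a,b) with a,b > 1:
Mode = (a-1)/(a+b-2) = (32-1)/(63-2)
= 31/61 = 0.5082

0.5082


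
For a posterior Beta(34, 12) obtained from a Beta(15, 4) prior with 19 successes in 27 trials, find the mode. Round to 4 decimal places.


Mode = (alpha - 1) / (alpha + beta - 2)
= 33 / 44
= 0.75

0.75


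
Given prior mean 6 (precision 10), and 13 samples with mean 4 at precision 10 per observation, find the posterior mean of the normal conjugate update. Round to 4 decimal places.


The posterior mean is a precision-weighted average of prior and data.
Post. prec. = 10 + 130 = 140
Post. mean = (60 + 520)/140 = 580/140 = 4.1429

4.1429


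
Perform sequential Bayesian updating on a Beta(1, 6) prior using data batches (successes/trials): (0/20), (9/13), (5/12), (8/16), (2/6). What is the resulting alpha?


Accumulate successes: 24
Posterior alpha = prior alpha + sum of successes
= 1 + 24 = 25

25


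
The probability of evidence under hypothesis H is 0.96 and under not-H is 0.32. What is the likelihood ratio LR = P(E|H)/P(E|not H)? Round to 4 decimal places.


LR = 0.96 / 0.32
= 3.0

3.0


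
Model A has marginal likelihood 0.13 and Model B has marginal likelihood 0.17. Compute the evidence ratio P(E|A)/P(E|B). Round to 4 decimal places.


Evidence ratio = P(E|A) / P(E|B)
= 0.13 / 0.17
= 0.7647

0.7647


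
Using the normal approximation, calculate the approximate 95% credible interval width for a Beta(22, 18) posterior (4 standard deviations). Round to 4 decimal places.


Var(Beta) = 22*18/(40^2 * 41) = 0.006
SD = 0.0777
Width ~ 4*SD = 0.3108

0.3108


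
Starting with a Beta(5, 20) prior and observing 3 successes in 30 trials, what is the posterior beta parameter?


Posterior beta = prior beta + failures
Failures = 30 - 3 = 27
beta_post = 20 + 27 = 47

47


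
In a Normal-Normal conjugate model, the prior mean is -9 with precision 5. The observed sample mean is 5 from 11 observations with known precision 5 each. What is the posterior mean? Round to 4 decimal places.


Posterior precision = tau0 + n*tau = 5 + 11*5 = 60
Posterior mean = (tau0*mu0 + n*tau*xbar) / posterior_precision
= (5*-9 + 11*5*5) / 60
= 230 / 60 = 3.8333

3.8333


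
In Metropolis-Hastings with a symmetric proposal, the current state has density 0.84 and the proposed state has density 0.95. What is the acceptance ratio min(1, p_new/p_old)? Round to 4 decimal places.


Ratio = p_new / p_old = 0.95 / 0.84 = 1.131
Acceptance = min(1, 1.131) = 1.0

1.0


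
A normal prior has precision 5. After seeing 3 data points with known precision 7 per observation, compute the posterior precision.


In the conjugate normal model, precisions add:
tau_posterior = tau_prior + n * tau_data
= 5 + 3*7 = 26

26


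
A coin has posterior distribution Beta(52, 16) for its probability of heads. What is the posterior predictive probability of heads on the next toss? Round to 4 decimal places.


Posterior predictive = E[theta] = alpha/(alpha+beta)
= 52/68
= 0.7647

0.7647


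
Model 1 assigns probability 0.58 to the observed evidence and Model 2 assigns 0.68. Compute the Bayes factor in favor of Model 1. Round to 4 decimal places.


BF = P(data|M1) / P(data|M2)
= 0.58 / 0.68 = 0.8529

0.8529


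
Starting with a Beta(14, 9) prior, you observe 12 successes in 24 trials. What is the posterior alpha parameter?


For a Beta-Binomial conjugate model:
Posterior alpha = prior alpha + number of successes
= 14 + 12 = 26

26


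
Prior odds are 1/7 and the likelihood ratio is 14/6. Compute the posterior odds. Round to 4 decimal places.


Posterior odds = prior odds * likelihood ratio
= (1/7) * (14/6)
= 14 / 42
= 0.3333

0.3333


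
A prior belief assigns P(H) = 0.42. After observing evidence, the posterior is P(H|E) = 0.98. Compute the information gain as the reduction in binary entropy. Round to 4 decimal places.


H(prior) = -0.42*log2(0.42) - 0.58*log2(0.58)
= 0.9815
H(post) = -0.98*log2(0.98) - 0.02*log2(0.02)
= 0.1414
IG = 0.9815 - 0.1414 = 0.84

0.84


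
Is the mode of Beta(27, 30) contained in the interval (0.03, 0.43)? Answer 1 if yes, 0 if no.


Mode = (a-1)/(a+b-2) = 26/55 = 0.4727
Interval: (0.03, 0.43)
Contains mode? 0

0


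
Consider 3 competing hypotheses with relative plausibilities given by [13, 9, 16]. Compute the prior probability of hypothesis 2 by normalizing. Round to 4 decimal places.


Sum of weights = 13 + 9 + 16 = 38
Normalized prior for H2 = 9 / 38
= 0.2368

0.2368


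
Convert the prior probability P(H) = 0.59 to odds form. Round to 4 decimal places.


P(not H) = 1 - 0.59 = 0.41
Odds = 0.59 / 0.41 = 1.439

1.439


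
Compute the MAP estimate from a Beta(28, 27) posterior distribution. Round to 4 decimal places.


MAP = mode of Beta distribution
= (alpha - 1)/(alpha + beta - 2)
= (28-1)/(28+27-2)
= 27/53 = 0.5094

0.5094


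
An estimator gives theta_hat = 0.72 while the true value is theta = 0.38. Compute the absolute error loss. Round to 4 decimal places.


The absolute error loss is |theta_hat - theta|
= |0.72 - 0.38|
= 0.34

0.34


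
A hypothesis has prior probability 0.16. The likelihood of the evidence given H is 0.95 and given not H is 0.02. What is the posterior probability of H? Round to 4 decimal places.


Using Bayes' theorem:
P(E) = 0.16 * 0.95 + 0.84 * 0.02
P(E) = 0.1688
P(H|E) = (0.16 * 0.95) / 0.1688 = 0.9005

0.9005


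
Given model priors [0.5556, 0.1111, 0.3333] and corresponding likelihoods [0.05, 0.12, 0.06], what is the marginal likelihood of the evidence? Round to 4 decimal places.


P(E) = sum_i P(M_i) P(E|M_i)
= 0.0278 + 0.0133 + 0.02
= 0.0611

0.0611


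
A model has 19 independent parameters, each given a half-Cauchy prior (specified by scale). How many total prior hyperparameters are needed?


Each half-Cauchy prior needs 1 hyperparameter (scale).
Total = 1 * 19 = 19

19


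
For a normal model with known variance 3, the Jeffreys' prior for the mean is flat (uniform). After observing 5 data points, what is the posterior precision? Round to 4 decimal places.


Jeffreys' prior for normal mean (known variance) is flat.
Prior precision = 0.
Posterior precision = prior_prec + n/sigma^2 = 0 + 5/3
= 1.6667

1.6667


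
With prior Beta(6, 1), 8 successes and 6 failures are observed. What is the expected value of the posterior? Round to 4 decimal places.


Posterior = Beta(14, 7)
E[theta] = alpha/(alpha+beta)
= 14/21 = 0.6667

0.6667


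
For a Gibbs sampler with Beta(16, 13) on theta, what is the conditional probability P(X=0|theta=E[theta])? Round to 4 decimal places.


E[theta] = 16/(16+13) = 0.5517
P(X=0|theta) = 1 - theta = 0.4483

0.4483


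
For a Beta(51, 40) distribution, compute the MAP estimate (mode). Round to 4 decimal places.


MAP = mode = (a-1)/(a+b-2)
= (51-1)/(51+40-2)
= 50/89 = 0.5618

0.5618


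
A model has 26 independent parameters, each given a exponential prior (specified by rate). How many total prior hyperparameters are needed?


Each exponential prior needs 1 hyperparameter (rate).
Total = 1 * 26 = 26

26


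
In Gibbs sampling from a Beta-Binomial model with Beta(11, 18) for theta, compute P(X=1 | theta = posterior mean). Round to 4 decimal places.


Posterior mean = alpha/(alpha+beta) = 11/29 = 0.3793
P(X=1|theta=mean) = theta = 0.3793

0.3793


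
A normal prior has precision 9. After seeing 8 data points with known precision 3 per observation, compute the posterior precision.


In the conjugate normal model, precisions add:
tau_posterior = tau_prior + n * tau_data
= 9 + 8*3 = 33

33


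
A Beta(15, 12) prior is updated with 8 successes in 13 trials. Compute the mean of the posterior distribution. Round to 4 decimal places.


After update: Beta(23, 17)
Mean = 23 / (23 + 17) = 23 / 40
= 0.575

0.575


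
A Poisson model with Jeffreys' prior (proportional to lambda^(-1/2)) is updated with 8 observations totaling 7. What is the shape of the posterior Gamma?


Posterior = Gamma(0.5 + S, n)
= Gamma(0.5 + 7, 8)
Posterior shape = 0.5 + S = 0.5 + 7 = 7.5

7.5


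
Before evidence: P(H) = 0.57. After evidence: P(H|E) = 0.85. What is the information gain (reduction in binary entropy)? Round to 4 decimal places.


Prior entropy = 0.9858
Posterior entropy = 0.6098
Information gain = 0.9858 - 0.6098 = 0.376

0.376


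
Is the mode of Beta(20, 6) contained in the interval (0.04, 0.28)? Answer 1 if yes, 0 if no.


Mode = (a-1)/(a+b-2) = 19/24 = 0.7917
Interval: (0.04, 0.28)
Contains mode? 0

0


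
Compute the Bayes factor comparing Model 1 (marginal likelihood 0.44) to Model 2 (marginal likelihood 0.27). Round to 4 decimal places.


BF12 = marginal likelihood of M1 / marginal likelihood of M2
= 0.44/0.27
= 1.6296

1.6296


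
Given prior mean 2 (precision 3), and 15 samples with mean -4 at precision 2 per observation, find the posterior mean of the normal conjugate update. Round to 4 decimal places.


The posterior mean is a precision-weighted average of prior and data.
Post. prec. = 3 + 30 = 33
Post. mean = (6 + -120)/33 = -114/33 = -3.4545

-3.4545


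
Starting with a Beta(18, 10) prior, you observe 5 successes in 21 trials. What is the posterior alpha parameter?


For a Beta-Binomial conjugate model:
Posterior alpha = prior alpha + number of successes
= 18 + 5 = 23

23


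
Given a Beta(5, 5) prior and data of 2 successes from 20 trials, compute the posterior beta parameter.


Number of failures = 20 - 2 = 18
Posterior beta = 5 + 18 = 23

23


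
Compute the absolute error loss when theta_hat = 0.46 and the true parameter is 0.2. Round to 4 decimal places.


L = |theta_hat - theta_true|
= |0.46 - 0.2| = 0.26

0.26


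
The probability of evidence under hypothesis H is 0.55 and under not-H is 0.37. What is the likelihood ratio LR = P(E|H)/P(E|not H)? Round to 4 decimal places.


LR = 0.55 / 0.37
= 1.4865

1.4865


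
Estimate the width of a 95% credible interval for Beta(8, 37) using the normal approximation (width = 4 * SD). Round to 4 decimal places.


For Beta(a,b): Var = ab/((a+b)^2(a+b+1))
Var = 0.0032, SD = 0.0564
Approximate 95% CI width = 4 * 0.0564 = 0.2255

0.2255


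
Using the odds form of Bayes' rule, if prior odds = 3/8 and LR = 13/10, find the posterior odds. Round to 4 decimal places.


Bayes' rule in odds form: posterior odds = prior odds * LR
= (3 * 13) / (8 * 10)
= 39/80 = 0.4875

0.4875


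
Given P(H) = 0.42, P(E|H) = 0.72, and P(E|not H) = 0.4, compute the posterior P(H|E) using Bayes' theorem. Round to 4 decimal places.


By Bayes' theorem: P(H|E) = P(E|H)*P(H) / P(E)
P(E) = P(E|H)*P(H) + P(E|not H)*P(not H)
P(E) = 0.72*0.42 + 0.4*0.58 = 0.5344
P(H|E) = 0.72*0.42 / 0.5344 = 0.5659

0.5659


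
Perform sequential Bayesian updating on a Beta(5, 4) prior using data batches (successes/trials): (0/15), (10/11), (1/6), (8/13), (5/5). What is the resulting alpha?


Accumulate successes: 24
Posterior alpha = prior alpha + sum of successes
= 5 + 24 = 29

29


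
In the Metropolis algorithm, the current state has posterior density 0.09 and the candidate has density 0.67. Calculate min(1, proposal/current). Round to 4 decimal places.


Ratio = 0.67/0.09 = 7.4444
Acceptance probability = min(1, 7.4444)
= 1.0

1.0


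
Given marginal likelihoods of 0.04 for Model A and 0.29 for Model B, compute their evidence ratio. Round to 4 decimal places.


Ratio = ML(A) / ML(B) = 0.04/0.29
= 0.1379

0.1379


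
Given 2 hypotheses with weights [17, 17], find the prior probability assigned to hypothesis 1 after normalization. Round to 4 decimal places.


To normalize, divide each weight by the sum of all weights.
Sum = 34
Prior(H1) = 17/34 = 0.5

0.5


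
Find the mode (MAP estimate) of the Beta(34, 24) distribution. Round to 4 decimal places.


For Beta(a,b) with a,b > 1:
Mode = (a-1)/(a+b-2) = (34-1)/(58-2)
= 33/56 = 0.5893

0.5893


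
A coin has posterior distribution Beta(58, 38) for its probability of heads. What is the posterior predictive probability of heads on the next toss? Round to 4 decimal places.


Posterior predictive = E[theta] = alpha/(alpha+beta)
= 58/96
= 0.6042

0.6042


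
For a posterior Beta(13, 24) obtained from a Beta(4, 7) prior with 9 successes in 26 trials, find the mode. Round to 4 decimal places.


Mode = (alpha - 1) / (alpha + beta - 2)
= 12 / 35
= 0.3429

0.3429


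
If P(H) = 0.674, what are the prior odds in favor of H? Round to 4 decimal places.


Prior odds = P(H) / (1 - P(H))
= 0.674 / 0.326
= 2.0675

2.0675


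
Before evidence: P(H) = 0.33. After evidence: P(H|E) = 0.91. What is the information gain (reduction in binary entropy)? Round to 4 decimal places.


Prior entropy = 0.9149
Posterior entropy = 0.4365
Information gain = 0.9149 - 0.4365 = 0.4785

0.4785


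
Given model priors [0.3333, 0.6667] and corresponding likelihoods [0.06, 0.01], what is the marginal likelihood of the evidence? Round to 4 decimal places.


P(E) = sum_i P(M_i) P(E|M_i)
= 0.02 + 0.0067
= 0.0267

0.0267


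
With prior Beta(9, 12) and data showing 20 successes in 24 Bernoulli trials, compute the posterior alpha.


Conjugate update: alpha_posterior = alpha_prior + k
= 9 + 20 = 29

29


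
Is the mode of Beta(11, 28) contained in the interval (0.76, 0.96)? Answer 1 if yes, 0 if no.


Mode = (a-1)/(a+b-2) = 10/37 = 0.2703
Interval: (0.76, 0.96)
Contains mode? 0

0


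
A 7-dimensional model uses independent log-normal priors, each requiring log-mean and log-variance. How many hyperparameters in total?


Per parameter: 2 (log-mean and log-variance).
Total = 7 * 2 = 14

14


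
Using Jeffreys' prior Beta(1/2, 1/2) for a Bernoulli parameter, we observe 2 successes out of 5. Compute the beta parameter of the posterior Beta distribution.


Conjugate update: Beta(0.5 + k, 0.5 + n - k).
k = 2, n - k = 3
Posterior beta = 0.5 + (n - k) = 0.5 + 3 = 3.5

3.5


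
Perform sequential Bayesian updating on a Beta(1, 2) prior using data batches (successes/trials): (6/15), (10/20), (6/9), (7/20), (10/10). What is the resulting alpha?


Accumulate successes: 39
Posterior alpha = prior alpha + sum of successes
= 1 + 39 = 40

40


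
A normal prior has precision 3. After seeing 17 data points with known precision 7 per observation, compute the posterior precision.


In the conjugate normal model, precisions add:
tau_posterior = tau_prior + n * tau_data
= 3 + 17*7 = 122

122


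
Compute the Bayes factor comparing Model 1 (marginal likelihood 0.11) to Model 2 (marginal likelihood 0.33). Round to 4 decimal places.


BF12 = marginal likelihood of M1 / marginal likelihood of M2
= 0.11/0.33
= 0.3333

0.3333


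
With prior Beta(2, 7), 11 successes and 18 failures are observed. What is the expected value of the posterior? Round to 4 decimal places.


Posterior = Beta(13, 25)
E[theta] = alpha/(alpha+beta)
= 13/38 = 0.3421

0.3421


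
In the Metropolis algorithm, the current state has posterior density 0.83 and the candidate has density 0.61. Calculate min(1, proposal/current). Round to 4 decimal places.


Ratio = 0.61/0.83 = 0.7349
Acceptance probability = min(1, 0.7349)
= 0.7349

0.7349


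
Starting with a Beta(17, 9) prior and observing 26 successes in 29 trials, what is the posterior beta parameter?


Posterior beta = prior beta + failures
Failures = 29 - 26 = 3
beta_post = 9 + 3 = 12

12


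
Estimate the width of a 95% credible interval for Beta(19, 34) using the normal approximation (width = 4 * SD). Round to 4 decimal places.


For Beta(a,b): Var = ab/((a+b)^2(a+b+1))
Var = 0.0043, SD = 0.0653
Approximate 95% CI width = 4 * 0.0653 = 0.261

0.261


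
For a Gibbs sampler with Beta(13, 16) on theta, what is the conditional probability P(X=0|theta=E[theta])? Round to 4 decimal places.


E[theta] = 13/(13+16) = 0.4483
P(X=0|theta) = 1 - theta = 0.5517

0.5517


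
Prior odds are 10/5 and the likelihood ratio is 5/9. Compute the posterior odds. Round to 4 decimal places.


Posterior odds = prior odds * likelihood ratio
= (10/5) * (5/9)
= 50 / 45
= 1.1111

1.1111


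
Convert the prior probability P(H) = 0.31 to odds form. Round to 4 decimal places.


P(not H) = 1 - 0.31 = 0.69
Odds = 0.31 / 0.69 = 0.4493

0.4493


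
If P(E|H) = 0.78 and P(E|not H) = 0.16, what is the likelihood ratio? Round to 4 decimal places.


Likelihood ratio = P(E|H) / P(E|not H)
= 0.78 / 0.16
= 4.875

4.875


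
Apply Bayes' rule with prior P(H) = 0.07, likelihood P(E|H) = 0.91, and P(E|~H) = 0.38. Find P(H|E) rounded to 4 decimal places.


Step 1: Compute marginal P(E) = P(E|H)P(H) + P(E|~H)P(~H)
= 0.91*0.07 + 0.38*0.93 = 0.4171
Step 2: P(H|E) = P(E|H)P(H)/P(E) = 0.0637/0.4171
= 0.1527

0.1527


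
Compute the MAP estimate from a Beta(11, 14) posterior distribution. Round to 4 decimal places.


MAP = mode of Beta distribution
= (alpha - 1)/(alpha + beta - 2)
= (11-1)/(11+14-2)
= 10/23 = 0.4348

0.4348


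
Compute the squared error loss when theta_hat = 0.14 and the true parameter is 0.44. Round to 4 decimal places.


L = (theta_hat - theta_true)^2
= (0.14 - 0.44)^2
= -0.3^2 = 0.09

0.09


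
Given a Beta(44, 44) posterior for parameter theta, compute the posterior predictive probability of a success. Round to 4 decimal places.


For a Beta-Bernoulli model, the predictive probability is the mean:
P(success) = 44/(44+44) = 44/88 = 0.5

0.5


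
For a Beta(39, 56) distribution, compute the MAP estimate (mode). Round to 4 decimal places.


MAP = mode = (a-1)/(a+b-2)
= (39-1)/(39+56-2)
= 38/93 = 0.4086

0.4086


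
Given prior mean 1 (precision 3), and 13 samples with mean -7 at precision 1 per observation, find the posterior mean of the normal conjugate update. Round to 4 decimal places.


The posterior mean is a precision-weighted average of prior and data.
Post. prec. = 3 + 13 = 16
Post. mean = (3 + -91)/16 = -88/16 = -5.5

-5.5


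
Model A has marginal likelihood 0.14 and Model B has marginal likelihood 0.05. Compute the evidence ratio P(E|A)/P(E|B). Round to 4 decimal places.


Evidence ratio = P(E|A) / P(E|B)
= 0.14 / 0.05
= 2.8

2.8


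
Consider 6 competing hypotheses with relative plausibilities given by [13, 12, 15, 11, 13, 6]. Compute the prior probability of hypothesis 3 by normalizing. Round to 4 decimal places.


Sum of weights = 13 + 12 + 15 + 11 + 13 + 6 = 70
Normalized prior for H3 = 15 / 70
= 0.2143

0.2143


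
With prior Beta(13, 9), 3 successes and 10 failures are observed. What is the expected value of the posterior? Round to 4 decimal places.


Posterior = Beta(16, 19)
E[theta] = alpha/(alpha+beta)
= 16/35 = 0.4571

0.4571


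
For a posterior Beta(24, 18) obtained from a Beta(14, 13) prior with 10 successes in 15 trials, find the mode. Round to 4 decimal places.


Mode = (alpha - 1) / (alpha + beta - 2)
= 23 / 40
= 0.575

0.575


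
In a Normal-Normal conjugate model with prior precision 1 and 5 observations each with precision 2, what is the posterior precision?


Posterior precision = prior precision + n * observation precision
= 1 + 5 * 2
= 1 + 10 = 11

11


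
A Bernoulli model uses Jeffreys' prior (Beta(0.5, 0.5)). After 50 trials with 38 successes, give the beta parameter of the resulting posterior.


Posterior = Beta(prior_alpha + successes, prior_beta + failures)
= Beta(0.5 + 38, 0.5 + 12)
Posterior beta = 0.5 + (n - k) = 0.5 + 12 = 12.5

12.5


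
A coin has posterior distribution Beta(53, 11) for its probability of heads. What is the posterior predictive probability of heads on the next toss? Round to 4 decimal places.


Posterior predictive = E[theta] = alpha/(alpha+beta)
= 53/64
= 0.8281

0.8281


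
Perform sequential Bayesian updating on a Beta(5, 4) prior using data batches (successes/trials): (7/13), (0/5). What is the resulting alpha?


Accumulate successes: 7
Posterior alpha = prior alpha + sum of successes
= 5 + 7 = 12

12


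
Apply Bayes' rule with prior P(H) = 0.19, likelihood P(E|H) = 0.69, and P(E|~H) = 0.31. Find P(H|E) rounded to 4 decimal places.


Step 1: Compute marginal P(E) = P(E|H)P(H) + P(E|~H)P(~H)
= 0.69*0.19 + 0.31*0.81 = 0.3822
Step 2: P(H|E) = P(E|H)P(H)/P(E) = 0.1311/0.3822
= 0.343

0.343


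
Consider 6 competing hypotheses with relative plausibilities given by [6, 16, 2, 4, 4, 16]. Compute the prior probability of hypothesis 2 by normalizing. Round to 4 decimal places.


Sum of weights = 6 + 16 + 2 + 4 + 4 + 16 = 48
Normalized prior for H2 = 16 / 48
= 0.3333

0.3333


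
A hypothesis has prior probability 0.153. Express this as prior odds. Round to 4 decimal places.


Odds = P(H) / P(not H) = 0.153 / 0.847
= 0.1806

0.1806


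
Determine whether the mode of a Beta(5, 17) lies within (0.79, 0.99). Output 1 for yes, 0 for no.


First find the mode: (a-1)/(a+b-2) = 0.2
Is 0.2 in (0.79, 0.99)? 0

0


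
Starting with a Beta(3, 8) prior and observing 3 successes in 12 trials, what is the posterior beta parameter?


Posterior beta = prior beta + failures
Failures = 12 - 3 = 9
beta_post = 8 + 9 = 17

17


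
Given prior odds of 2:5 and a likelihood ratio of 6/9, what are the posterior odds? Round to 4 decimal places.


Posterior odds = prior odds * LR
Prior odds = 2/5 = 0.4
LR = 6/9 = 0.6667
Posterior odds = 0.4 * 0.6667 = 0.2667

0.2667


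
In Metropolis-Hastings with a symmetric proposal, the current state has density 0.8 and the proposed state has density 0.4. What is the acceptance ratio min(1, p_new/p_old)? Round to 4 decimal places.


Ratio = p_new / p_old = 0.4 / 0.8 = 0.5
Acceptance = min(1, 0.5) = 0.5

0.5


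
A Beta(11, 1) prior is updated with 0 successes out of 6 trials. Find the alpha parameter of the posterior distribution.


In the Beta-Binomial conjugate update:
alpha_post = alpha_prior + successes
= 11 + 0
= 11

11


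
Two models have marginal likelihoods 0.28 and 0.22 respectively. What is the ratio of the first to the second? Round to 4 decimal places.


Evidence ratio = 0.28 / 0.22
= 1.2727

1.2727


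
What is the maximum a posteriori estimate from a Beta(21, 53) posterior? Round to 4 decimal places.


The MAP estimate equals the mode of the distribution.
Mode of Beta(a,b) = (a-1)/(a+b-2)
= 20/72
= 0.2778

0.2778


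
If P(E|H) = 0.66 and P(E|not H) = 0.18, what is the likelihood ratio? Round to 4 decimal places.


Likelihood ratio = P(E|H) / P(E|not H)
= 0.66 / 0.18
= 3.6667

3.6667
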